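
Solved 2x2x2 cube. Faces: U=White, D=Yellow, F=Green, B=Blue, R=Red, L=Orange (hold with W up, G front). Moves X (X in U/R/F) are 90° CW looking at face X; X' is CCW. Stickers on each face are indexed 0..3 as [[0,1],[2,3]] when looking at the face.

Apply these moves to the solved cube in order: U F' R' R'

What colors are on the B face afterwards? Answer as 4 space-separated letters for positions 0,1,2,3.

After move 1 (U): U=WWWW F=RRGG R=BBRR B=OOBB L=GGOO
After move 2 (F'): F=RGRG U=WWBR R=YBYR D=GOYY L=GWOW
After move 3 (R'): R=BRYY U=WBBO F=RWRR D=GGYG B=YOOB
After move 4 (R'): R=RYBY U=WOBY F=RBRO D=GWYR B=GOGB
Query: B face = GOGB

Answer: G O G B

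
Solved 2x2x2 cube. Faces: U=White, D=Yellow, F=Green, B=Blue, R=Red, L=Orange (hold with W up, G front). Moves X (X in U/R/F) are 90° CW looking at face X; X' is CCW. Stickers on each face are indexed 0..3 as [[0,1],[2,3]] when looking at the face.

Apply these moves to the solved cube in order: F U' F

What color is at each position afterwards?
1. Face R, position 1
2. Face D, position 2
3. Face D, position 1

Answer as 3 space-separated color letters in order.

Answer: G Y G

Derivation:
After move 1 (F): F=GGGG U=WWOO R=WRWR D=RRYY L=OYOY
After move 2 (U'): U=WOWO F=OYGG R=GGWR B=WRBB L=BBOY
After move 3 (F): F=GOGY U=WOYB R=WGOR D=WGYY L=BROR
Query 1: R[1] = G
Query 2: D[2] = Y
Query 3: D[1] = G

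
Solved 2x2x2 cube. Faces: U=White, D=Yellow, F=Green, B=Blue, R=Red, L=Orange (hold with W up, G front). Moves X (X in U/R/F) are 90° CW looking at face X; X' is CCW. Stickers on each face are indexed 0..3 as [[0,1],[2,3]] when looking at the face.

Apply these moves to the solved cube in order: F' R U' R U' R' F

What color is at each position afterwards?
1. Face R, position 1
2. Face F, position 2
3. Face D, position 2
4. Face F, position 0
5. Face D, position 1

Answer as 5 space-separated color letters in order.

Answer: O W Y G B

Derivation:
After move 1 (F'): F=GGGG U=WWRR R=YRYR D=OOYY L=OWOW
After move 2 (R): R=YYRR U=WGRG F=GOGY D=OBYB B=RBWB
After move 3 (U'): U=GGWR F=OWGY R=GORR B=YYWB L=RBOW
After move 4 (R): R=RGRO U=GWWY F=OBGB D=OWYY B=RYGB
After move 5 (U'): U=WYGW F=RBGB R=OBRO B=RGGB L=RYOW
After move 6 (R'): R=BOOR U=WGGR F=RYGW D=OBYB B=YGWB
After move 7 (F): F=GRWY U=WGWY R=GORR D=OBYB L=ROOB
Query 1: R[1] = O
Query 2: F[2] = W
Query 3: D[2] = Y
Query 4: F[0] = G
Query 5: D[1] = B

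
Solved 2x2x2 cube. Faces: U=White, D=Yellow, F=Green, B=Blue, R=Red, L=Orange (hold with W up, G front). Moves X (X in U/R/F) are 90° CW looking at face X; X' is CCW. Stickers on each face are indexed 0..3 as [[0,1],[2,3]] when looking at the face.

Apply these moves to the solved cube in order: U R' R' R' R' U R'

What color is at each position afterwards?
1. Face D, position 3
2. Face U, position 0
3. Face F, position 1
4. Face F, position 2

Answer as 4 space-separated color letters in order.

Answer: G W W G

Derivation:
After move 1 (U): U=WWWW F=RRGG R=BBRR B=OOBB L=GGOO
After move 2 (R'): R=BRBR U=WBWO F=RWGW D=YRYG B=YOYB
After move 3 (R'): R=RRBB U=WYWY F=RBGO D=YWYW B=GORB
After move 4 (R'): R=RBRB U=WRWG F=RYGY D=YBYO B=WOWB
After move 5 (R'): R=BBRR U=WWWW F=RRGG D=YYYY B=OOBB
After move 6 (U): U=WWWW F=BBGG R=OORR B=GGBB L=RROO
After move 7 (R'): R=OROR U=WBWG F=BWGW D=YBYG B=YGYB
Query 1: D[3] = G
Query 2: U[0] = W
Query 3: F[1] = W
Query 4: F[2] = G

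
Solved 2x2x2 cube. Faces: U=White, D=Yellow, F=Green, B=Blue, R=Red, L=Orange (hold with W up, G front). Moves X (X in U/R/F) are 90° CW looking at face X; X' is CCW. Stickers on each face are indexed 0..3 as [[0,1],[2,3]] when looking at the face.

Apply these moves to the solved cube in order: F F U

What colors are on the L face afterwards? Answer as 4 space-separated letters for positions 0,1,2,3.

Answer: G G O R

Derivation:
After move 1 (F): F=GGGG U=WWOO R=WRWR D=RRYY L=OYOY
After move 2 (F): F=GGGG U=WWYY R=OROR D=WWYY L=OROR
After move 3 (U): U=YWYW F=ORGG R=BBOR B=ORBB L=GGOR
Query: L face = GGOR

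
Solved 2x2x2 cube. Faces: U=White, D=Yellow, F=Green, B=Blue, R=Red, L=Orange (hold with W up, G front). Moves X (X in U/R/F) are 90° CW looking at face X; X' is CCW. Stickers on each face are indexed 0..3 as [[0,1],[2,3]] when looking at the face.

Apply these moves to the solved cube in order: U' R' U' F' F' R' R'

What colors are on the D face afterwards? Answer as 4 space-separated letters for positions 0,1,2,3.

After move 1 (U'): U=WWWW F=OOGG R=GGRR B=RRBB L=BBOO
After move 2 (R'): R=GRGR U=WBWR F=OWGW D=YOYG B=YRYB
After move 3 (U'): U=BRWW F=BBGW R=OWGR B=GRYB L=YROO
After move 4 (F'): F=BWBG U=BROG R=OWYR D=ROYG L=YWOW
After move 5 (F'): F=WGBB U=BROY R=OWRR D=WWYG L=YGOO
After move 6 (R'): R=WROR U=BYOG F=WRBY D=WGYB B=GRWB
After move 7 (R'): R=RRWO U=BWOG F=WYBG D=WRYY B=BRGB
Query: D face = WRYY

Answer: W R Y Y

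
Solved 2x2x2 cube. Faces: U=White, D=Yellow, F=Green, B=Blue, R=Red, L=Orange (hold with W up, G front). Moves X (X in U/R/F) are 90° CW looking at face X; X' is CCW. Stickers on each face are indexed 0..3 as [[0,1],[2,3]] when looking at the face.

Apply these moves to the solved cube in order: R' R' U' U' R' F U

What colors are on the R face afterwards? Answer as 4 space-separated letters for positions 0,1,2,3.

After move 1 (R'): R=RRRR U=WBWB F=GWGW D=YGYG B=YBYB
After move 2 (R'): R=RRRR U=WYWY F=GBGB D=YWYW B=GBGB
After move 3 (U'): U=YYWW F=OOGB R=GBRR B=RRGB L=GBOO
After move 4 (U'): U=YWYW F=GBGB R=OORR B=GBGB L=RROO
After move 5 (R'): R=OROR U=YGYG F=GWGW D=YBYB B=WBWB
After move 6 (F): F=GGWW U=YGOR R=YRGR D=OOYB L=RYOB
After move 7 (U): U=OYRG F=YRWW R=WBGR B=RYWB L=GGOB
Query: R face = WBGR

Answer: W B G R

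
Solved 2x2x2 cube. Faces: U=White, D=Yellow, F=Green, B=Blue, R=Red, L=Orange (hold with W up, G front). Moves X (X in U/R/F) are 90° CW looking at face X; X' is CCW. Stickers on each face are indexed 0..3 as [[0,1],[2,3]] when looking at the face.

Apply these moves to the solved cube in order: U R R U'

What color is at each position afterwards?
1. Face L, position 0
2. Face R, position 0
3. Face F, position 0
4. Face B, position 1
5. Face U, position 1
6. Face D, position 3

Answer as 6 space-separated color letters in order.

Answer: G R G R Y W

Derivation:
After move 1 (U): U=WWWW F=RRGG R=BBRR B=OOBB L=GGOO
After move 2 (R): R=RBRB U=WRWG F=RYGY D=YBYO B=WOWB
After move 3 (R): R=RRBB U=WYWY F=RBGO D=YWYW B=GORB
After move 4 (U'): U=YYWW F=GGGO R=RBBB B=RRRB L=GOOO
Query 1: L[0] = G
Query 2: R[0] = R
Query 3: F[0] = G
Query 4: B[1] = R
Query 5: U[1] = Y
Query 6: D[3] = W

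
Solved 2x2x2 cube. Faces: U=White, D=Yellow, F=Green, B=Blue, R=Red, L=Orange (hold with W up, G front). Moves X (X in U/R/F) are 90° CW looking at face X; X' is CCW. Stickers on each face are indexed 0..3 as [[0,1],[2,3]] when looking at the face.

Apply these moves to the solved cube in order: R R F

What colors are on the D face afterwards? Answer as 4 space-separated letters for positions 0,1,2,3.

After move 1 (R): R=RRRR U=WGWG F=GYGY D=YBYB B=WBWB
After move 2 (R): R=RRRR U=WYWY F=GBGB D=YWYW B=GBGB
After move 3 (F): F=GGBB U=WYOO R=WRYR D=RRYW L=OYOW
Query: D face = RRYW

Answer: R R Y W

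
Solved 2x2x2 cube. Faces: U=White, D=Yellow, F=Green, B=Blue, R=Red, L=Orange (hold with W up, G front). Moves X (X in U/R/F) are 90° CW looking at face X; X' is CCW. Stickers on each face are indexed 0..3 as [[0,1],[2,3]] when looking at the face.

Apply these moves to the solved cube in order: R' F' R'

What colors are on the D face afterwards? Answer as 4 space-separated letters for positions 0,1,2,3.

Answer: O W Y G

Derivation:
After move 1 (R'): R=RRRR U=WBWB F=GWGW D=YGYG B=YBYB
After move 2 (F'): F=WWGG U=WBRR R=GRYR D=OOYG L=OBOW
After move 3 (R'): R=RRGY U=WYRY F=WBGR D=OWYG B=GBOB
Query: D face = OWYG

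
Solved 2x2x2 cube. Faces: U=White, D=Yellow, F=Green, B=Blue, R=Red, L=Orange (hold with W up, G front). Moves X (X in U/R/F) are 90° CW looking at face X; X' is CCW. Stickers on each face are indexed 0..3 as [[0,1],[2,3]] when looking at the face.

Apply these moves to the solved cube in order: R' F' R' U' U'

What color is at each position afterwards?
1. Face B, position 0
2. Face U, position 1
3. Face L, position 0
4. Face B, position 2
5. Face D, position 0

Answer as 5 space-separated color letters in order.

Answer: W R R O O

Derivation:
After move 1 (R'): R=RRRR U=WBWB F=GWGW D=YGYG B=YBYB
After move 2 (F'): F=WWGG U=WBRR R=GRYR D=OOYG L=OBOW
After move 3 (R'): R=RRGY U=WYRY F=WBGR D=OWYG B=GBOB
After move 4 (U'): U=YYWR F=OBGR R=WBGY B=RROB L=GBOW
After move 5 (U'): U=YRYW F=GBGR R=OBGY B=WBOB L=RROW
Query 1: B[0] = W
Query 2: U[1] = R
Query 3: L[0] = R
Query 4: B[2] = O
Query 5: D[0] = O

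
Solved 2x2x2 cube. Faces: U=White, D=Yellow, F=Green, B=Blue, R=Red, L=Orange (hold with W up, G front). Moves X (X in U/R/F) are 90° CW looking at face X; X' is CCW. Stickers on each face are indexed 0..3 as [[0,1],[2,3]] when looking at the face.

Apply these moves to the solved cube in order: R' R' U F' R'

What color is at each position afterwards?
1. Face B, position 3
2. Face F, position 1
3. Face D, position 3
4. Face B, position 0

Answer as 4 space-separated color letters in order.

After move 1 (R'): R=RRRR U=WBWB F=GWGW D=YGYG B=YBYB
After move 2 (R'): R=RRRR U=WYWY F=GBGB D=YWYW B=GBGB
After move 3 (U): U=WWYY F=RRGB R=GBRR B=OOGB L=GBOO
After move 4 (F'): F=RBRG U=WWGR R=WBYR D=BOYW L=GYOY
After move 5 (R'): R=BRWY U=WGGO F=RWRR D=BBYG B=WOOB
Query 1: B[3] = B
Query 2: F[1] = W
Query 3: D[3] = G
Query 4: B[0] = W

Answer: B W G W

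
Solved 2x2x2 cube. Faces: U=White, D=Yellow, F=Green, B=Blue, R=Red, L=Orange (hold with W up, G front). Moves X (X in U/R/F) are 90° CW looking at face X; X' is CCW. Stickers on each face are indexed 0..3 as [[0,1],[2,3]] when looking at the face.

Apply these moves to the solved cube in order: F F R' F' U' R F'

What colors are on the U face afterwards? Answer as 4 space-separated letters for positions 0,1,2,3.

Answer: B B W O

Derivation:
After move 1 (F): F=GGGG U=WWOO R=WRWR D=RRYY L=OYOY
After move 2 (F): F=GGGG U=WWYY R=OROR D=WWYY L=OROR
After move 3 (R'): R=RROO U=WBYB F=GWGY D=WGYG B=YBWB
After move 4 (F'): F=WYGG U=WBRO R=GRWO D=RRYG L=OBOY
After move 5 (U'): U=BOWR F=OBGG R=WYWO B=GRWB L=YBOY
After move 6 (R): R=WWOY U=BBWG F=ORGG D=RWYG B=RROB
After move 7 (F'): F=RGOG U=BBWO R=WWRY D=BYYG L=YGOW
Query: U face = BBWO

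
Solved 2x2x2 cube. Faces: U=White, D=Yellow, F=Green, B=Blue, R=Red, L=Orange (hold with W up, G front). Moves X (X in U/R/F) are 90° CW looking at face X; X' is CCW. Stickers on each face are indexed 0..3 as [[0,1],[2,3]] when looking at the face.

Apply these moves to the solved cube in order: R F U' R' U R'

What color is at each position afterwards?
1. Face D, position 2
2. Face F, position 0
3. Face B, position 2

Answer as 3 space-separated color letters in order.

Answer: Y G Y

Derivation:
After move 1 (R): R=RRRR U=WGWG F=GYGY D=YBYB B=WBWB
After move 2 (F): F=GGYY U=WGOO R=WRGR D=RRYB L=OYOB
After move 3 (U'): U=GOWO F=OYYY R=GGGR B=WRWB L=WBOB
After move 4 (R'): R=GRGG U=GWWW F=OOYO D=RYYY B=BRRB
After move 5 (U): U=WGWW F=GRYO R=BRGG B=WBRB L=OOOB
After move 6 (R'): R=RGBG U=WRWW F=GGYW D=RRYO B=YBYB
Query 1: D[2] = Y
Query 2: F[0] = G
Query 3: B[2] = Y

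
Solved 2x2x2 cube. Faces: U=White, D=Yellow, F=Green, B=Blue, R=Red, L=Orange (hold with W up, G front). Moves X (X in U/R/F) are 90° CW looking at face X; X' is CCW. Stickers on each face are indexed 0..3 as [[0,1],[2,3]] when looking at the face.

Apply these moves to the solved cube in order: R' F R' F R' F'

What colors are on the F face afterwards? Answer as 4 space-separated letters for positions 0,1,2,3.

After move 1 (R'): R=RRRR U=WBWB F=GWGW D=YGYG B=YBYB
After move 2 (F): F=GGWW U=WBOO R=WRBR D=RRYG L=OYOG
After move 3 (R'): R=RRWB U=WYOY F=GBWO D=RGYW B=GBRB
After move 4 (F): F=WGOB U=WYGY R=ORYB D=WRYW L=OROG
After move 5 (R'): R=RBOY U=WRGG F=WYOY D=WGYB B=WBRB
After move 6 (F'): F=YYWO U=WRRO R=GBWY D=RGYB L=OGOG
Query: F face = YYWO

Answer: Y Y W O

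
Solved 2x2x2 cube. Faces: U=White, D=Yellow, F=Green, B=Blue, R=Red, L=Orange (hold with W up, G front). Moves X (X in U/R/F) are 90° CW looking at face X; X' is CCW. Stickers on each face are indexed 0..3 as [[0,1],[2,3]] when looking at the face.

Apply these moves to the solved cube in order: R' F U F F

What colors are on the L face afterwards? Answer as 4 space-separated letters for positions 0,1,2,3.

Answer: G B O Y

Derivation:
After move 1 (R'): R=RRRR U=WBWB F=GWGW D=YGYG B=YBYB
After move 2 (F): F=GGWW U=WBOO R=WRBR D=RRYG L=OYOG
After move 3 (U): U=OWOB F=WRWW R=YBBR B=OYYB L=GGOG
After move 4 (F): F=WWWR U=OWGG R=OBBR D=BYYG L=GROR
After move 5 (F): F=WWRW U=OWRR R=GBGR D=BOYG L=GBOY
Query: L face = GBOY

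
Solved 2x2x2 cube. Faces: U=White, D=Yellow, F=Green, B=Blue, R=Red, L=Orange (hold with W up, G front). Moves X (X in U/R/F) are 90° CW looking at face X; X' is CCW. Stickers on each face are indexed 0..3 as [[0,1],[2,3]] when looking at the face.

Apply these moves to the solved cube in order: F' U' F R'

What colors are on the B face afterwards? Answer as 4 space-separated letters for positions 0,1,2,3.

After move 1 (F'): F=GGGG U=WWRR R=YRYR D=OOYY L=OWOW
After move 2 (U'): U=WRWR F=OWGG R=GGYR B=YRBB L=BBOW
After move 3 (F): F=GOGW U=WRWB R=WGRR D=YGYY L=BOOO
After move 4 (R'): R=GRWR U=WBWY F=GRGB D=YOYW B=YRGB
Query: B face = YRGB

Answer: Y R G B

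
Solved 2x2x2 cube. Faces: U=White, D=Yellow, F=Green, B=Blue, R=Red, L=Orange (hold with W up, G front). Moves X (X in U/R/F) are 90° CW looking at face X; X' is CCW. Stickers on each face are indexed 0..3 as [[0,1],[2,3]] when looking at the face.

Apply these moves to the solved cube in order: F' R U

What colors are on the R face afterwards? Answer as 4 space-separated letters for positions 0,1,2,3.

After move 1 (F'): F=GGGG U=WWRR R=YRYR D=OOYY L=OWOW
After move 2 (R): R=YYRR U=WGRG F=GOGY D=OBYB B=RBWB
After move 3 (U): U=RWGG F=YYGY R=RBRR B=OWWB L=GOOW
Query: R face = RBRR

Answer: R B R R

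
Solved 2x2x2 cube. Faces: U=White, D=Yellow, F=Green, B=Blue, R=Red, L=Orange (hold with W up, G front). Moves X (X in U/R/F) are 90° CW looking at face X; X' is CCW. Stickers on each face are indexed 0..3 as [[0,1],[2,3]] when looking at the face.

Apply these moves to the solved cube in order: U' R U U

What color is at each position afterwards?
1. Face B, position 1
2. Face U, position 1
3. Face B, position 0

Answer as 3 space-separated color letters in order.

Answer: Y W O

Derivation:
After move 1 (U'): U=WWWW F=OOGG R=GGRR B=RRBB L=BBOO
After move 2 (R): R=RGRG U=WOWG F=OYGY D=YBYR B=WRWB
After move 3 (U): U=WWGO F=RGGY R=WRRG B=BBWB L=OYOO
After move 4 (U): U=GWOW F=WRGY R=BBRG B=OYWB L=RGOO
Query 1: B[1] = Y
Query 2: U[1] = W
Query 3: B[0] = O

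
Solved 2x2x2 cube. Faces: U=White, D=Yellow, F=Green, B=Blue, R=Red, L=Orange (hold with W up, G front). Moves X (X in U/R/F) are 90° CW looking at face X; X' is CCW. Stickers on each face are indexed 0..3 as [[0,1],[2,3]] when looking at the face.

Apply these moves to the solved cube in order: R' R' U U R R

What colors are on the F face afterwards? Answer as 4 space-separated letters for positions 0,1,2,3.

Answer: G G G G

Derivation:
After move 1 (R'): R=RRRR U=WBWB F=GWGW D=YGYG B=YBYB
After move 2 (R'): R=RRRR U=WYWY F=GBGB D=YWYW B=GBGB
After move 3 (U): U=WWYY F=RRGB R=GBRR B=OOGB L=GBOO
After move 4 (U): U=YWYW F=GBGB R=OORR B=GBGB L=RROO
After move 5 (R): R=RORO U=YBYB F=GWGW D=YGYG B=WBWB
After move 6 (R): R=RROO U=YWYW F=GGGG D=YWYW B=BBBB
Query: F face = GGGG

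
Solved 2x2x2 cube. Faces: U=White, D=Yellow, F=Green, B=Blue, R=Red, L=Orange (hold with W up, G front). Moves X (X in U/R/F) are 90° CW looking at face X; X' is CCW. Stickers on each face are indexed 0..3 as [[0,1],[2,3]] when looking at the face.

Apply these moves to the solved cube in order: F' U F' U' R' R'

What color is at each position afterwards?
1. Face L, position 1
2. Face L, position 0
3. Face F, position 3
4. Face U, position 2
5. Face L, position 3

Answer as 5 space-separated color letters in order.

After move 1 (F'): F=GGGG U=WWRR R=YRYR D=OOYY L=OWOW
After move 2 (U): U=RWRW F=YRGG R=BBYR B=OWBB L=GGOW
After move 3 (F'): F=RGYG U=RWBY R=OBOR D=GWYY L=GWOR
After move 4 (U'): U=WYRB F=GWYG R=RGOR B=OBBB L=OWOR
After move 5 (R'): R=GRRO U=WBRO F=GYYB D=GWYG B=YBWB
After move 6 (R'): R=ROGR U=WWRY F=GBYO D=GYYB B=GBWB
Query 1: L[1] = W
Query 2: L[0] = O
Query 3: F[3] = O
Query 4: U[2] = R
Query 5: L[3] = R

Answer: W O O R R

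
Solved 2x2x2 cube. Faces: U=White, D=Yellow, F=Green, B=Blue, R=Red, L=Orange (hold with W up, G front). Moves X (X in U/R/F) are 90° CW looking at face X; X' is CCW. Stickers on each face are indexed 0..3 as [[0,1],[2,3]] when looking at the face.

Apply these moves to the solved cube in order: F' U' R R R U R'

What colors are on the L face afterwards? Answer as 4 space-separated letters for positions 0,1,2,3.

After move 1 (F'): F=GGGG U=WWRR R=YRYR D=OOYY L=OWOW
After move 2 (U'): U=WRWR F=OWGG R=GGYR B=YRBB L=BBOW
After move 3 (R): R=YGRG U=WWWG F=OOGY D=OBYY B=RRRB
After move 4 (R): R=RYGG U=WOWY F=OBGY D=ORYR B=GRWB
After move 5 (R): R=GRGY U=WBWY F=ORGR D=OWYG B=YROB
After move 6 (U): U=WWYB F=GRGR R=YRGY B=BBOB L=OROW
After move 7 (R'): R=RYYG U=WOYB F=GWGB D=ORYR B=GBWB
Query: L face = OROW

Answer: O R O W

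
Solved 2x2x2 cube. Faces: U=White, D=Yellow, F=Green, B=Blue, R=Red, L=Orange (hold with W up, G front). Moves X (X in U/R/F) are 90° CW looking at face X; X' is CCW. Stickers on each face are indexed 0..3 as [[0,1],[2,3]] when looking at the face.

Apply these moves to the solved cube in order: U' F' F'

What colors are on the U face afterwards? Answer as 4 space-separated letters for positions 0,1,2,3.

After move 1 (U'): U=WWWW F=OOGG R=GGRR B=RRBB L=BBOO
After move 2 (F'): F=OGOG U=WWGR R=YGYR D=BOYY L=BWOW
After move 3 (F'): F=GGOO U=WWYY R=OGBR D=WWYY L=BROG
Query: U face = WWYY

Answer: W W Y Y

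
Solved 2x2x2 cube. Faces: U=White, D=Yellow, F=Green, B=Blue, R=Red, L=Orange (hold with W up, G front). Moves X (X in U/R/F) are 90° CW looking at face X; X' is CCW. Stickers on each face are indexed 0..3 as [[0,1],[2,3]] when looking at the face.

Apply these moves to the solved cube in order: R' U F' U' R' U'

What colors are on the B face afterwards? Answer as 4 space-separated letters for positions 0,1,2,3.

Answer: W R O B

Derivation:
After move 1 (R'): R=RRRR U=WBWB F=GWGW D=YGYG B=YBYB
After move 2 (U): U=WWBB F=RRGW R=YBRR B=OOYB L=GWOO
After move 3 (F'): F=RWRG U=WWYR R=GBYR D=WOYG L=GBOB
After move 4 (U'): U=WRWY F=GBRG R=RWYR B=GBYB L=OOOB
After move 5 (R'): R=WRRY U=WYWG F=GRRY D=WBYG B=GBOB
After move 6 (U'): U=YGWW F=OORY R=GRRY B=WROB L=GBOB
Query: B face = WROB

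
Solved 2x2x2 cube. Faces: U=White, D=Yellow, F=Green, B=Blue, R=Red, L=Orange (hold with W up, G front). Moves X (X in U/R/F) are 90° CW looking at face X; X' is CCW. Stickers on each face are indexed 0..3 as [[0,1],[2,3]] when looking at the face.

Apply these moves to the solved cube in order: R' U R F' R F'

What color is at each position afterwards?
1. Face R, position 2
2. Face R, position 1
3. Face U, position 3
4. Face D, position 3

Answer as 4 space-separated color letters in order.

Answer: W Y B B

Derivation:
After move 1 (R'): R=RRRR U=WBWB F=GWGW D=YGYG B=YBYB
After move 2 (U): U=WWBB F=RRGW R=YBRR B=OOYB L=GWOO
After move 3 (R): R=RYRB U=WRBW F=RGGG D=YYYO B=BOWB
After move 4 (F'): F=GGRG U=WRRR R=YYYB D=WOYO L=GWOB
After move 5 (R): R=YYBY U=WGRG F=GORO D=WWYB B=RORB
After move 6 (F'): F=OOGR U=WGYB R=WYWY D=WBYB L=GGOR
Query 1: R[2] = W
Query 2: R[1] = Y
Query 3: U[3] = B
Query 4: D[3] = B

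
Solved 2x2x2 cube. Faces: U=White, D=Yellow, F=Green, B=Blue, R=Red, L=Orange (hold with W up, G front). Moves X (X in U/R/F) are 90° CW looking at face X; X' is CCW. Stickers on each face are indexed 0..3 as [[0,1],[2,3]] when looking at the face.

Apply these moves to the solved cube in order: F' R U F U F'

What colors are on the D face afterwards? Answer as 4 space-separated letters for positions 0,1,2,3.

Answer: Y B Y B

Derivation:
After move 1 (F'): F=GGGG U=WWRR R=YRYR D=OOYY L=OWOW
After move 2 (R): R=YYRR U=WGRG F=GOGY D=OBYB B=RBWB
After move 3 (U): U=RWGG F=YYGY R=RBRR B=OWWB L=GOOW
After move 4 (F): F=GYYY U=RWWO R=GBGR D=RRYB L=GOOB
After move 5 (U): U=WROW F=GBYY R=OWGR B=GOWB L=GYOB
After move 6 (F'): F=BYGY U=WROG R=RWRR D=YBYB L=GWOO
Query: D face = YBYB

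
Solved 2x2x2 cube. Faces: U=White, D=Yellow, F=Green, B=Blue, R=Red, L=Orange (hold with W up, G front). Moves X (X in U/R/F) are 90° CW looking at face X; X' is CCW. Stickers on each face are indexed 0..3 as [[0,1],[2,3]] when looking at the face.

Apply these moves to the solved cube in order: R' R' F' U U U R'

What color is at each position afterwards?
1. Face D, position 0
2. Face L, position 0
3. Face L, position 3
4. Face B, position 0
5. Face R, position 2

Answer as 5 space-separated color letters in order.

Answer: O G W W B

Derivation:
After move 1 (R'): R=RRRR U=WBWB F=GWGW D=YGYG B=YBYB
After move 2 (R'): R=RRRR U=WYWY F=GBGB D=YWYW B=GBGB
After move 3 (F'): F=BBGG U=WYRR R=WRYR D=OOYW L=OYOW
After move 4 (U): U=RWRY F=WRGG R=GBYR B=OYGB L=BBOW
After move 5 (U): U=RRYW F=GBGG R=OYYR B=BBGB L=WROW
After move 6 (U): U=YRWR F=OYGG R=BBYR B=WRGB L=GBOW
After move 7 (R'): R=BRBY U=YGWW F=ORGR D=OYYG B=WROB
Query 1: D[0] = O
Query 2: L[0] = G
Query 3: L[3] = W
Query 4: B[0] = W
Query 5: R[2] = B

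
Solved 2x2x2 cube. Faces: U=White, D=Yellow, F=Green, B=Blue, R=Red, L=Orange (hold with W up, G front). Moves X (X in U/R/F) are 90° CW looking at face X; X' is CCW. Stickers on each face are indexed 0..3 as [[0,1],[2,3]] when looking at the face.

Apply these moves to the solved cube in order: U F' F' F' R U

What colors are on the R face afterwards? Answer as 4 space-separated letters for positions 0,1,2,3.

Answer: G O R B

Derivation:
After move 1 (U): U=WWWW F=RRGG R=BBRR B=OOBB L=GGOO
After move 2 (F'): F=RGRG U=WWBR R=YBYR D=GOYY L=GWOW
After move 3 (F'): F=GGRR U=WWYY R=OBGR D=WWYY L=GROB
After move 4 (F'): F=GRGR U=WWOG R=WBWR D=RBYY L=GYOY
After move 5 (R): R=WWRB U=WROR F=GBGY D=RBYO B=GOWB
After move 6 (U): U=OWRR F=WWGY R=GORB B=GYWB L=GBOY
Query: R face = GORB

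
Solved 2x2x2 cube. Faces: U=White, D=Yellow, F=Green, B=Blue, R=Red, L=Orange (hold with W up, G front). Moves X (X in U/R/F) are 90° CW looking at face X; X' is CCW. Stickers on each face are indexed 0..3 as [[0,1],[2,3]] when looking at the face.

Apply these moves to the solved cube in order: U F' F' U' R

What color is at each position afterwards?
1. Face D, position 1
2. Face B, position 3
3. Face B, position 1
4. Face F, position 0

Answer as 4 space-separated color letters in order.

Answer: B B B G

Derivation:
After move 1 (U): U=WWWW F=RRGG R=BBRR B=OOBB L=GGOO
After move 2 (F'): F=RGRG U=WWBR R=YBYR D=GOYY L=GWOW
After move 3 (F'): F=GGRR U=WWYY R=OBGR D=WWYY L=GROB
After move 4 (U'): U=WYWY F=GRRR R=GGGR B=OBBB L=OOOB
After move 5 (R): R=GGRG U=WRWR F=GWRY D=WBYO B=YBYB
Query 1: D[1] = B
Query 2: B[3] = B
Query 3: B[1] = B
Query 4: F[0] = G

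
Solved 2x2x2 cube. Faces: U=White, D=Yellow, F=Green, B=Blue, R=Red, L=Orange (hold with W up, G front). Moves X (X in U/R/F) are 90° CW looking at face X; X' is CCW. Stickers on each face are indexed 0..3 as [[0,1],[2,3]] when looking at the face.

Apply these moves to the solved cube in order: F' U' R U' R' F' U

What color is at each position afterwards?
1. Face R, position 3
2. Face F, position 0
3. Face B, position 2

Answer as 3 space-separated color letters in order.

Answer: R B B

Derivation:
After move 1 (F'): F=GGGG U=WWRR R=YRYR D=OOYY L=OWOW
After move 2 (U'): U=WRWR F=OWGG R=GGYR B=YRBB L=BBOW
After move 3 (R): R=YGRG U=WWWG F=OOGY D=OBYY B=RRRB
After move 4 (U'): U=WGWW F=BBGY R=OORG B=YGRB L=RROW
After move 5 (R'): R=OGOR U=WRWY F=BGGW D=OBYY B=YGBB
After move 6 (F'): F=GWBG U=WROO R=BGOR D=RWYY L=RYOW
After move 7 (U): U=OWOR F=BGBG R=YGOR B=RYBB L=GWOW
Query 1: R[3] = R
Query 2: F[0] = B
Query 3: B[2] = B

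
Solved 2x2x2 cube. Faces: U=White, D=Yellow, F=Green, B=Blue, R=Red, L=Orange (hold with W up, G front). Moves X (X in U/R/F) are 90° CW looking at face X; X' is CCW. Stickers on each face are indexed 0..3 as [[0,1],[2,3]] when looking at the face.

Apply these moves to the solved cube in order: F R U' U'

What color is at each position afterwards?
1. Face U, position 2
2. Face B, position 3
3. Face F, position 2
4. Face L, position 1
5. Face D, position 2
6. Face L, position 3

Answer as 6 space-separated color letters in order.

After move 1 (F): F=GGGG U=WWOO R=WRWR D=RRYY L=OYOY
After move 2 (R): R=WWRR U=WGOG F=GRGY D=RBYB B=OBWB
After move 3 (U'): U=GGWO F=OYGY R=GRRR B=WWWB L=OBOY
After move 4 (U'): U=GOGW F=OBGY R=OYRR B=GRWB L=WWOY
Query 1: U[2] = G
Query 2: B[3] = B
Query 3: F[2] = G
Query 4: L[1] = W
Query 5: D[2] = Y
Query 6: L[3] = Y

Answer: G B G W Y Y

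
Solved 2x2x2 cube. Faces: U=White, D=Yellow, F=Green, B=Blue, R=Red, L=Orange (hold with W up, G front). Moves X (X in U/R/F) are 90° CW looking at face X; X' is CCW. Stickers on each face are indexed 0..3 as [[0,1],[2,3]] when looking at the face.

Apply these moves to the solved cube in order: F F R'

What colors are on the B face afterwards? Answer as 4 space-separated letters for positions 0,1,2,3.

Answer: Y B W B

Derivation:
After move 1 (F): F=GGGG U=WWOO R=WRWR D=RRYY L=OYOY
After move 2 (F): F=GGGG U=WWYY R=OROR D=WWYY L=OROR
After move 3 (R'): R=RROO U=WBYB F=GWGY D=WGYG B=YBWB
Query: B face = YBWB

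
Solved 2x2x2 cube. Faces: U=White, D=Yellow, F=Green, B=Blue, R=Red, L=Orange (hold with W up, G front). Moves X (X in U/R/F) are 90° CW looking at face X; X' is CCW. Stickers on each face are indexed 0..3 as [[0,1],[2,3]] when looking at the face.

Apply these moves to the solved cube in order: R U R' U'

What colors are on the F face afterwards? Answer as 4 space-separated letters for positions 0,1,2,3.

Answer: G Y G G

Derivation:
After move 1 (R): R=RRRR U=WGWG F=GYGY D=YBYB B=WBWB
After move 2 (U): U=WWGG F=RRGY R=WBRR B=OOWB L=GYOO
After move 3 (R'): R=BRWR U=WWGO F=RWGG D=YRYY B=BOBB
After move 4 (U'): U=WOWG F=GYGG R=RWWR B=BRBB L=BOOO
Query: F face = GYGG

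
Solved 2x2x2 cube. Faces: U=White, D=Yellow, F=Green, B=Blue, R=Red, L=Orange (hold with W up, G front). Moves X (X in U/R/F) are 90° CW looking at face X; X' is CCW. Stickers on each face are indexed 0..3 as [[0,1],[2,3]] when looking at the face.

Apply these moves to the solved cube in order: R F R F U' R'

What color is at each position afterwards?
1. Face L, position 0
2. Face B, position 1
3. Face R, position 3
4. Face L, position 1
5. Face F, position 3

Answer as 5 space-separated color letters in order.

Answer: O W Y B B

Derivation:
After move 1 (R): R=RRRR U=WGWG F=GYGY D=YBYB B=WBWB
After move 2 (F): F=GGYY U=WGOO R=WRGR D=RRYB L=OYOB
After move 3 (R): R=GWRR U=WGOY F=GRYB D=RWYW B=OBGB
After move 4 (F): F=YGBR U=WGBY R=OWYR D=RGYW L=OROW
After move 5 (U'): U=GYWB F=ORBR R=YGYR B=OWGB L=OBOW
After move 6 (R'): R=GRYY U=GGWO F=OYBB D=RRYR B=WWGB
Query 1: L[0] = O
Query 2: B[1] = W
Query 3: R[3] = Y
Query 4: L[1] = B
Query 5: F[3] = B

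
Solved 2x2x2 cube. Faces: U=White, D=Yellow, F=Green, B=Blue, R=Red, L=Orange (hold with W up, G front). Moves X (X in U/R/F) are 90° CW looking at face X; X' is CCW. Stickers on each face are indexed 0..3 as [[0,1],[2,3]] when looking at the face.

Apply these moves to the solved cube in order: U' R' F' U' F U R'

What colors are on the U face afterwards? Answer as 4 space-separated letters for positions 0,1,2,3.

After move 1 (U'): U=WWWW F=OOGG R=GGRR B=RRBB L=BBOO
After move 2 (R'): R=GRGR U=WBWR F=OWGW D=YOYG B=YRYB
After move 3 (F'): F=WWOG U=WBGG R=ORYR D=BOYG L=BROW
After move 4 (U'): U=BGWG F=BROG R=WWYR B=ORYB L=YROW
After move 5 (F): F=OBGR U=BGWR R=WWGR D=YWYG L=YBOO
After move 6 (U): U=WBRG F=WWGR R=ORGR B=YBYB L=OBOO
After move 7 (R'): R=RROG U=WYRY F=WBGG D=YWYR B=GBWB
Query: U face = WYRY

Answer: W Y R Y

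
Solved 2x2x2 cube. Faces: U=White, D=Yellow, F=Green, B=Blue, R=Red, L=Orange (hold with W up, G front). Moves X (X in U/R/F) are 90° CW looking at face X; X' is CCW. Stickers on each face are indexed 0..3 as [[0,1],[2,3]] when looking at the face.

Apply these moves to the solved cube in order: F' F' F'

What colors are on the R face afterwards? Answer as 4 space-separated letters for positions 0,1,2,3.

After move 1 (F'): F=GGGG U=WWRR R=YRYR D=OOYY L=OWOW
After move 2 (F'): F=GGGG U=WWYY R=OROR D=WWYY L=OROR
After move 3 (F'): F=GGGG U=WWOO R=WRWR D=RRYY L=OYOY
Query: R face = WRWR

Answer: W R W R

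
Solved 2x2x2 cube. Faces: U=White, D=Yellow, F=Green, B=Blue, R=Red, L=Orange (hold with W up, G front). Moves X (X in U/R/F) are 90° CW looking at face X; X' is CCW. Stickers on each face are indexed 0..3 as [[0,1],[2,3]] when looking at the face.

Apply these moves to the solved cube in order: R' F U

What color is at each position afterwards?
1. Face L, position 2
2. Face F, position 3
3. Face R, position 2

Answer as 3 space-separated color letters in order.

Answer: O W B

Derivation:
After move 1 (R'): R=RRRR U=WBWB F=GWGW D=YGYG B=YBYB
After move 2 (F): F=GGWW U=WBOO R=WRBR D=RRYG L=OYOG
After move 3 (U): U=OWOB F=WRWW R=YBBR B=OYYB L=GGOG
Query 1: L[2] = O
Query 2: F[3] = W
Query 3: R[2] = B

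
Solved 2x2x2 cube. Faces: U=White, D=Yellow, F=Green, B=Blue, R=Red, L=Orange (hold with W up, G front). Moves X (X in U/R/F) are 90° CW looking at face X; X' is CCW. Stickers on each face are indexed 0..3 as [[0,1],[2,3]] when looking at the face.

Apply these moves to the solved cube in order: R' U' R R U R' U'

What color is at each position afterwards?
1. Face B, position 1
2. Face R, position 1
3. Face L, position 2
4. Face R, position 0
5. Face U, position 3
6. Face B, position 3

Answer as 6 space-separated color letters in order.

Answer: G B O R G B

Derivation:
After move 1 (R'): R=RRRR U=WBWB F=GWGW D=YGYG B=YBYB
After move 2 (U'): U=BBWW F=OOGW R=GWRR B=RRYB L=YBOO
After move 3 (R): R=RGRW U=BOWW F=OGGG D=YYYR B=WRBB
After move 4 (R): R=RRWG U=BGWG F=OYGR D=YBYW B=WROB
After move 5 (U): U=WBGG F=RRGR R=WRWG B=YBOB L=OYOO
After move 6 (R'): R=RGWW U=WOGY F=RBGG D=YRYR B=WBBB
After move 7 (U'): U=OYWG F=OYGG R=RBWW B=RGBB L=WBOO
Query 1: B[1] = G
Query 2: R[1] = B
Query 3: L[2] = O
Query 4: R[0] = R
Query 5: U[3] = G
Query 6: B[3] = B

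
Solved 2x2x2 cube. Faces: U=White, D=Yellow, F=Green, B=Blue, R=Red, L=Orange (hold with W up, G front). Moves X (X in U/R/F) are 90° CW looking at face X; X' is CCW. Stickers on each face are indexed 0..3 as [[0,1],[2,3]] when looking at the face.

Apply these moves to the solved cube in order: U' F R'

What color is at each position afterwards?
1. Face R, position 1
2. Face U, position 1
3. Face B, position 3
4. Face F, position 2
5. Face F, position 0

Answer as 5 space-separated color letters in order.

Answer: R B B G G

Derivation:
After move 1 (U'): U=WWWW F=OOGG R=GGRR B=RRBB L=BBOO
After move 2 (F): F=GOGO U=WWOB R=WGWR D=RGYY L=BYOY
After move 3 (R'): R=GRWW U=WBOR F=GWGB D=ROYO B=YRGB
Query 1: R[1] = R
Query 2: U[1] = B
Query 3: B[3] = B
Query 4: F[2] = G
Query 5: F[0] = G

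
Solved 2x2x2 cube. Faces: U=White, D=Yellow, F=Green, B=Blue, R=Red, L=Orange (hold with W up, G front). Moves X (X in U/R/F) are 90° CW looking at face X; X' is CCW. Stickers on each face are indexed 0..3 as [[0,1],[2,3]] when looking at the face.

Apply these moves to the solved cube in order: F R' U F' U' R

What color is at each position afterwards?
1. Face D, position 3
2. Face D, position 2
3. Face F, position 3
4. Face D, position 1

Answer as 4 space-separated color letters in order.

Answer: G Y G R

Derivation:
After move 1 (F): F=GGGG U=WWOO R=WRWR D=RRYY L=OYOY
After move 2 (R'): R=RRWW U=WBOB F=GWGO D=RGYG B=YBRB
After move 3 (U): U=OWBB F=RRGO R=YBWW B=OYRB L=GWOY
After move 4 (F'): F=RORG U=OWYW R=GBRW D=WYYG L=GBOB
After move 5 (U'): U=WWOY F=GBRG R=RORW B=GBRB L=OYOB
After move 6 (R): R=RRWO U=WBOG F=GYRG D=WRYG B=YBWB
Query 1: D[3] = G
Query 2: D[2] = Y
Query 3: F[3] = G
Query 4: D[1] = R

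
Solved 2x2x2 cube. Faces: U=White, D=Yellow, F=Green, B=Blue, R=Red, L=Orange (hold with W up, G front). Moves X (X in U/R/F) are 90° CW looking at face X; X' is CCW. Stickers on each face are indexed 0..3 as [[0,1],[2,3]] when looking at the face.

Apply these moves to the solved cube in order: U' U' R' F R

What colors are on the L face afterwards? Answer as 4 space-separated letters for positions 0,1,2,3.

Answer: R Y O B

Derivation:
After move 1 (U'): U=WWWW F=OOGG R=GGRR B=RRBB L=BBOO
After move 2 (U'): U=WWWW F=BBGG R=OORR B=GGBB L=RROO
After move 3 (R'): R=OROR U=WBWG F=BWGW D=YBYG B=YGYB
After move 4 (F): F=GBWW U=WBOR R=WRGR D=OOYG L=RYOB
After move 5 (R): R=GWRR U=WBOW F=GOWG D=OYYY B=RGBB
Query: L face = RYOB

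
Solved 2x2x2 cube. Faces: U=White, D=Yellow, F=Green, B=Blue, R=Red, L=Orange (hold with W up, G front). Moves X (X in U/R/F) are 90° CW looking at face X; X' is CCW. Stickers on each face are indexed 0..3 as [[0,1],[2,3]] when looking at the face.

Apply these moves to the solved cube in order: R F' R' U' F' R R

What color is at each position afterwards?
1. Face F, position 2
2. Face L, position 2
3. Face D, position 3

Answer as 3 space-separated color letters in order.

After move 1 (R): R=RRRR U=WGWG F=GYGY D=YBYB B=WBWB
After move 2 (F'): F=YYGG U=WGRR R=BRYR D=OOYB L=OGOW
After move 3 (R'): R=RRBY U=WWRW F=YGGR D=OYYG B=BBOB
After move 4 (U'): U=WWWR F=OGGR R=YGBY B=RROB L=BBOW
After move 5 (F'): F=GROG U=WWYB R=YGOY D=BWYG L=BROW
After move 6 (R): R=OYYG U=WRYG F=GWOG D=BOYR B=BRWB
After move 7 (R): R=YOGY U=WWYG F=GOOR D=BWYB B=GRRB
Query 1: F[2] = O
Query 2: L[2] = O
Query 3: D[3] = B

Answer: O O B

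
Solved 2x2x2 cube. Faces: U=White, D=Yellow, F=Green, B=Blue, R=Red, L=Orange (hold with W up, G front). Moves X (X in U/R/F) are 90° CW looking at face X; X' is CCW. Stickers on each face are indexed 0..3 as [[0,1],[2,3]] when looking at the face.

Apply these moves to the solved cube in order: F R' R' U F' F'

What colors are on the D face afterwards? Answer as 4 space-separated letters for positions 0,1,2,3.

Answer: R Y Y O

Derivation:
After move 1 (F): F=GGGG U=WWOO R=WRWR D=RRYY L=OYOY
After move 2 (R'): R=RRWW U=WBOB F=GWGO D=RGYG B=YBRB
After move 3 (R'): R=RWRW U=WROY F=GBGB D=RWYO B=GBGB
After move 4 (U): U=OWYR F=RWGB R=GBRW B=OYGB L=GBOY
After move 5 (F'): F=WBRG U=OWGR R=WBRW D=BYYO L=GROY
After move 6 (F'): F=BGWR U=OWWR R=YBBW D=RYYO L=GROG
Query: D face = RYYO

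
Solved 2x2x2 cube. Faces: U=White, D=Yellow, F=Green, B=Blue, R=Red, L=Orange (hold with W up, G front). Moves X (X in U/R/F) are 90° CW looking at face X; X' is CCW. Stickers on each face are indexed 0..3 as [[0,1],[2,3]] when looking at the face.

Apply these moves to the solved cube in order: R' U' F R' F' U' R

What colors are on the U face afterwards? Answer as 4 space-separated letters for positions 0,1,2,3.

After move 1 (R'): R=RRRR U=WBWB F=GWGW D=YGYG B=YBYB
After move 2 (U'): U=BBWW F=OOGW R=GWRR B=RRYB L=YBOO
After move 3 (F): F=GOWO U=BBOB R=WWWR D=RGYG L=YYOG
After move 4 (R'): R=WRWW U=BYOR F=GBWB D=ROYO B=GRGB
After move 5 (F'): F=BBGW U=BYWW R=ORRW D=YGYO L=YROO
After move 6 (U'): U=YWBW F=YRGW R=BBRW B=ORGB L=GROO
After move 7 (R): R=RBWB U=YRBW F=YGGO D=YGYO B=WRWB
Query: U face = YRBW

Answer: Y R B W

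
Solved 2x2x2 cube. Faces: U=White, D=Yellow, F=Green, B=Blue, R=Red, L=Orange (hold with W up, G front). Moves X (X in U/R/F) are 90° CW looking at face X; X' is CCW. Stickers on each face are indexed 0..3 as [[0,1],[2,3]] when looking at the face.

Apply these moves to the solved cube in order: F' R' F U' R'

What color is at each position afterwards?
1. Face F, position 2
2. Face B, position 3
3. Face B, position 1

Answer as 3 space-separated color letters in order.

Answer: R B R

Derivation:
After move 1 (F'): F=GGGG U=WWRR R=YRYR D=OOYY L=OWOW
After move 2 (R'): R=RRYY U=WBRB F=GWGR D=OGYG B=YBOB
After move 3 (F): F=GGRW U=WBWW R=RRBY D=YRYG L=OOOG
After move 4 (U'): U=BWWW F=OORW R=GGBY B=RROB L=YBOG
After move 5 (R'): R=GYGB U=BOWR F=OWRW D=YOYW B=GRRB
Query 1: F[2] = R
Query 2: B[3] = B
Query 3: B[1] = R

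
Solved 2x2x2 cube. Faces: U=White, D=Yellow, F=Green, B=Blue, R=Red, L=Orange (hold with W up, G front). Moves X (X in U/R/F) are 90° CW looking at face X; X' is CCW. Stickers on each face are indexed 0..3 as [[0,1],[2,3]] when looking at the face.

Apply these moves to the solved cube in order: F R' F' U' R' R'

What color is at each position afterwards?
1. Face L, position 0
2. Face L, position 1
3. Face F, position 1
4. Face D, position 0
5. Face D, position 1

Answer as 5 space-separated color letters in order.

Answer: Y B R Y W

Derivation:
After move 1 (F): F=GGGG U=WWOO R=WRWR D=RRYY L=OYOY
After move 2 (R'): R=RRWW U=WBOB F=GWGO D=RGYG B=YBRB
After move 3 (F'): F=WOGG U=WBRW R=GRRW D=YYYG L=OBOO
After move 4 (U'): U=BWWR F=OBGG R=WORW B=GRRB L=YBOO
After move 5 (R'): R=OWWR U=BRWG F=OWGR D=YBYG B=GRYB
After move 6 (R'): R=WROW U=BYWG F=ORGG D=YWYR B=GRBB
Query 1: L[0] = Y
Query 2: L[1] = B
Query 3: F[1] = R
Query 4: D[0] = Y
Query 5: D[1] = W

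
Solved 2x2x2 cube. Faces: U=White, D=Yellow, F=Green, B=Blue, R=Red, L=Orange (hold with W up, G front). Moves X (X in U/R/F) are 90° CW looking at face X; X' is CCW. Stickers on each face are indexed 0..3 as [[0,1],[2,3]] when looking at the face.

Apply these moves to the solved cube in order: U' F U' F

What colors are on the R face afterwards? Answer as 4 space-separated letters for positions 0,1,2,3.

After move 1 (U'): U=WWWW F=OOGG R=GGRR B=RRBB L=BBOO
After move 2 (F): F=GOGO U=WWOB R=WGWR D=RGYY L=BYOY
After move 3 (U'): U=WBWO F=BYGO R=GOWR B=WGBB L=RROY
After move 4 (F): F=GBOY U=WBYR R=WOOR D=WGYY L=RROG
Query: R face = WOOR

Answer: W O O R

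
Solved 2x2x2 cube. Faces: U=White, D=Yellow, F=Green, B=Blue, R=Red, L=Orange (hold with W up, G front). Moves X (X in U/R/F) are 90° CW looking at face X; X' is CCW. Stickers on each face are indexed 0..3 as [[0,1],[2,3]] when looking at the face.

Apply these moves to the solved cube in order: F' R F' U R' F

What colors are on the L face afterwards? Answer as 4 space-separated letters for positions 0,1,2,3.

After move 1 (F'): F=GGGG U=WWRR R=YRYR D=OOYY L=OWOW
After move 2 (R): R=YYRR U=WGRG F=GOGY D=OBYB B=RBWB
After move 3 (F'): F=OYGG U=WGYR R=BYOR D=WWYB L=OGOR
After move 4 (U): U=YWRG F=BYGG R=RBOR B=OGWB L=OYOR
After move 5 (R'): R=BRRO U=YWRO F=BWGG D=WYYG B=BGWB
After move 6 (F): F=GBGW U=YWRY R=RROO D=RBYG L=OWOY
Query: L face = OWOY

Answer: O W O Y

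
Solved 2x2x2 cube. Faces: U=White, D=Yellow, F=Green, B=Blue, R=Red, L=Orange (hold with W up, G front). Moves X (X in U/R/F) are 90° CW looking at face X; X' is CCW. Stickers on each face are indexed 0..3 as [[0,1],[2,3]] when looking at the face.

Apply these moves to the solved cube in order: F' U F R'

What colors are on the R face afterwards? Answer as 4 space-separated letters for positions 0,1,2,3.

After move 1 (F'): F=GGGG U=WWRR R=YRYR D=OOYY L=OWOW
After move 2 (U): U=RWRW F=YRGG R=BBYR B=OWBB L=GGOW
After move 3 (F): F=GYGR U=RWWG R=RBWR D=YBYY L=GOOO
After move 4 (R'): R=BRRW U=RBWO F=GWGG D=YYYR B=YWBB
Query: R face = BRRW

Answer: B R R W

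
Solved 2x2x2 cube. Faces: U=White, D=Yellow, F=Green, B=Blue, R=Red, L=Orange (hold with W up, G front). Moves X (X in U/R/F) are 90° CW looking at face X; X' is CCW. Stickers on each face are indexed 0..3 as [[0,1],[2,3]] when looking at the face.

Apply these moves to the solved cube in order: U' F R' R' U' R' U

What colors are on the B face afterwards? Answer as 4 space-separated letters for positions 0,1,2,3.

Answer: O R W B

Derivation:
After move 1 (U'): U=WWWW F=OOGG R=GGRR B=RRBB L=BBOO
After move 2 (F): F=GOGO U=WWOB R=WGWR D=RGYY L=BYOY
After move 3 (R'): R=GRWW U=WBOR F=GWGB D=ROYO B=YRGB
After move 4 (R'): R=RWGW U=WGOY F=GBGR D=RWYB B=OROB
After move 5 (U'): U=GYWO F=BYGR R=GBGW B=RWOB L=OROY
After move 6 (R'): R=BWGG U=GOWR F=BYGO D=RYYR B=BWWB
After move 7 (U): U=WGRO F=BWGO R=BWGG B=ORWB L=BYOY
Query: B face = ORWB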